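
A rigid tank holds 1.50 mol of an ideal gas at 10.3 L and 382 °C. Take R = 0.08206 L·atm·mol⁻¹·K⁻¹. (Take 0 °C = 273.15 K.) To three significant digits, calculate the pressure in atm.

P ≈ 7.83 atm

Convert: T = 655.15 K.
PV = nRT ⇒ P = nRT/V = (1.50 × 0.08206 × 655.15) / 10.3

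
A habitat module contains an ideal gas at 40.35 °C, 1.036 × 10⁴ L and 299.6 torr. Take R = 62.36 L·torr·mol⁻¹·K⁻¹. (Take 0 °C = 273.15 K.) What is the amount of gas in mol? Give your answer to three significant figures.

Convert: T = 313.50 K.
PV = nRT ⇒ n = PV/(RT) = (299.6 × 1.036e+04) / (62.36 × 313.50)

n ≈ 159 mol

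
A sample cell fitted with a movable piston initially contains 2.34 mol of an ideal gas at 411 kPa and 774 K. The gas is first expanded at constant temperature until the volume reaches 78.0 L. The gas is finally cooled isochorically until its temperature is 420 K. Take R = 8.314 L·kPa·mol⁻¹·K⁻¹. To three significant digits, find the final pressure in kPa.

P₃ ≈ 105 kPa

From PV = nRT: V₁ = nRT₁/P₁ = 36.64 L.
T constant ⇒ Boyle's law P V = const: T₂ = T₁; P₂ = P₁·(V₁/V₂) = 193.1 kPa.
Isochoric, so P/T is constant: V₃ = V₂; P₃ = P₂·(T₃/T₂) = 104.8 kPa.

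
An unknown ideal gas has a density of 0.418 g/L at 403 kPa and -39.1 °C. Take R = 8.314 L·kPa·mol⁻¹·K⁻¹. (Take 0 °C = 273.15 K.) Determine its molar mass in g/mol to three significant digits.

ρ = PM/(RT) ⇒ M = ρRT/P = (0.418 × 8.314 × 234.0) / 403

M ≈ 2.02 g/mol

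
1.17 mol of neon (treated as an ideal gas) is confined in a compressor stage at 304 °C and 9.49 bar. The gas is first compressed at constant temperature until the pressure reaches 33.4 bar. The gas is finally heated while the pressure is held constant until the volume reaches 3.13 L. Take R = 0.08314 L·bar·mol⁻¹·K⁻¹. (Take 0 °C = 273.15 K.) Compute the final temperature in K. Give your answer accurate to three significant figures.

T₃ ≈ 1.07e+03 K

Convert: T₁ = 577.1 K.
From PV = nRT: V₁ = nRT₁/P₁ = 5.916 L.
T constant ⇒ Boyle's law P V = const: T₂ = T₁; V₂ = V₁·(P₁/P₂) = 1.681 L.
Isobaric, so V/T is constant: P₃ = P₂; T₃ = T₂·(V₃/V₂) = 1075 K.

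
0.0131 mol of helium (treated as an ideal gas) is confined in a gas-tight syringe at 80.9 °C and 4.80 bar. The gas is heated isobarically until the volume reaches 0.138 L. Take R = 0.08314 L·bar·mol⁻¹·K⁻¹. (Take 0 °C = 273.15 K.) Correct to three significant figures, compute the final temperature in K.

T₂ ≈ 608 K

Convert: T₁ = 354.0 K.
From PV = nRT: V₁ = nRT₁/P₁ = 0.08033 L.
Isobaric, so V/T is constant: P₂ = P₁; T₂ = T₁·(V₂/V₁) = 608.2 K.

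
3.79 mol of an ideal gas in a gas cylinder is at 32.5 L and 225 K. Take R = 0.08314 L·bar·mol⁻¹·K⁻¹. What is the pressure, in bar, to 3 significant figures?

PV = nRT ⇒ P = nRT/V = (3.79 × 0.08314 × 225) / 32.5

P ≈ 2.18 bar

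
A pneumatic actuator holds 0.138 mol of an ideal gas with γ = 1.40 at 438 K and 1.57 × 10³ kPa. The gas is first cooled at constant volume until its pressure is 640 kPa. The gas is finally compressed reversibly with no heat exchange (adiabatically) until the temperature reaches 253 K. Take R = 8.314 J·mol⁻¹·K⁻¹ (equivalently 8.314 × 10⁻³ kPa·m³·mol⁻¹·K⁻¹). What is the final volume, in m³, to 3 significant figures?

V₃ ≈ 0.000134 m³

From PV = nRT: V₁ = nRT₁/P₁ = 0.0003201 m³.
V constant ⇒ P ∝ T: V₂ = V₁; T₂ = T₁·(P₂/P₁) = 178.5 K.
Reversible adiabatic, γ = 1.40: P₃ = P₂·(T₃/T₂)^(γ/(γ−1)) = 2168 kPa; V₃ = V₂·(T₂/T₃)^(1/(γ−1)) = 0.0001339 m³.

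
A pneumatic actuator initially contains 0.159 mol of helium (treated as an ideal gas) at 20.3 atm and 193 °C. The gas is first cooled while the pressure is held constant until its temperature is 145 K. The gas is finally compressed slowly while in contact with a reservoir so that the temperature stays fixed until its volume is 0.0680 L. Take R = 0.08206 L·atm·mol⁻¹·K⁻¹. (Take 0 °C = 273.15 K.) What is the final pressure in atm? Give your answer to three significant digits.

P₃ ≈ 27.8 atm

Convert: T₁ = 466.1 K.
From PV = nRT: V₁ = nRT₁/P₁ = 0.2996 L.
Isobaric, so V/T is constant: P₂ = P₁; V₂ = V₁·(T₂/T₁) = 0.09320 L.
Isothermal, so P V is constant: T₃ = T₂; P₃ = P₂·(V₂/V₃) = 27.82 atm.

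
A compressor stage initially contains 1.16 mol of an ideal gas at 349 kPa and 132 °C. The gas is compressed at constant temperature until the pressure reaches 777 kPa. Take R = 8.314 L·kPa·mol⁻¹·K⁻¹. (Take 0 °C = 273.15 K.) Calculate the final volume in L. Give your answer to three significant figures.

V₂ ≈ 5.03 L

Convert: T₁ = 405.1 K.
From PV = nRT: V₁ = nRT₁/P₁ = 11.20 L.
T constant ⇒ Boyle's law P V = const: T₂ = T₁; V₂ = V₁·(P₁/P₂) = 5.029 L.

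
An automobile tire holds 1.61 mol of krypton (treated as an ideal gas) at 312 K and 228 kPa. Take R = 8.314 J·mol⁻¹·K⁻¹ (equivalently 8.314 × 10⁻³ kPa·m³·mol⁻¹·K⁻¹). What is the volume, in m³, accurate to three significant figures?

V ≈ 0.0183 m³

PV = nRT ⇒ V = nRT/P = (1.61 × 8.314 × 10⁻³ × 312) / 228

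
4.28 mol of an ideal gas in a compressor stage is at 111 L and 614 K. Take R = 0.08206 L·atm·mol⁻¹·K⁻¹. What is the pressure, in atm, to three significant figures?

P ≈ 1.94 atm

PV = nRT ⇒ P = nRT/V = (4.28 × 0.08206 × 614) / 111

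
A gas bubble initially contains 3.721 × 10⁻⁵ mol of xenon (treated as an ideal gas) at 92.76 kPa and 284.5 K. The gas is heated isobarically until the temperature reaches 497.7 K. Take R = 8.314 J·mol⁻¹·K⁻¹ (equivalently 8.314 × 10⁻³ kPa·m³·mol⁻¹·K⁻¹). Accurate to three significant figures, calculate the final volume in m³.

V₂ ≈ 1.66e-06 m³

From PV = nRT: V₁ = nRT₁/P₁ = 9.488e-07 m³.
Isobaric, so V/T is constant: P₂ = P₁; V₂ = V₁·(T₂/T₁) = 1.660e-06 m³.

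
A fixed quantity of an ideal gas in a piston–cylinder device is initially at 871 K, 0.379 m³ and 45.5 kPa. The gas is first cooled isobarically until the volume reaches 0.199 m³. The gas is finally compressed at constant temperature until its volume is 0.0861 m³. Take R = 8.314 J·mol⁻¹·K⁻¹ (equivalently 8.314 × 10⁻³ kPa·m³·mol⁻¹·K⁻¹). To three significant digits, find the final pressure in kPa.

P₃ ≈ 105 kPa

P constant ⇒ V ∝ T: P₂ = P₁; T₂ = T₁·(V₂/V₁) = 457.3 K.
T constant ⇒ Boyle's law P V = const: T₃ = T₂; P₃ = P₂·(V₂/V₃) = 105.2 kPa.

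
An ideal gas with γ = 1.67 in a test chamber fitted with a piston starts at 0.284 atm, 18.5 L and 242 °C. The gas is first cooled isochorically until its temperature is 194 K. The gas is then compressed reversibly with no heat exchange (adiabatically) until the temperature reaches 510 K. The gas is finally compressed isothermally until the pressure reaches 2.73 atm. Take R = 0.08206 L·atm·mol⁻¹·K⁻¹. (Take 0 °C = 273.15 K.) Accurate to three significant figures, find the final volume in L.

V₄ ≈ 1.91 L

Convert: T₁ = 515.1 K.
Isochoric, so P/T is constant: V₂ = V₁; P₂ = P₁·(T₂/T₁) = 0.1070 atm.
Adiabatic (γ = 1.67), T V^(γ−1) and P V^γ constant: P₃ = P₂·(T₃/T₂)^(γ/(γ−1)) = 1.190 atm; V₃ = V₂·(T₂/T₃)^(1/(γ−1)) = 4.372 L.
Isothermal, so P V is constant: T₄ = T₃; V₄ = V₃·(P₃/P₄) = 1.905 L.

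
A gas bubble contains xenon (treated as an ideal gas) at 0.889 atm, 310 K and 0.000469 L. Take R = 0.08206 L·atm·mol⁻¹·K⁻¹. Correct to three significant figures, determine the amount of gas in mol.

PV = nRT ⇒ n = PV/(RT) = (0.889 × 0.000469) / (0.08206 × 310)

n ≈ 1.64e-05 mol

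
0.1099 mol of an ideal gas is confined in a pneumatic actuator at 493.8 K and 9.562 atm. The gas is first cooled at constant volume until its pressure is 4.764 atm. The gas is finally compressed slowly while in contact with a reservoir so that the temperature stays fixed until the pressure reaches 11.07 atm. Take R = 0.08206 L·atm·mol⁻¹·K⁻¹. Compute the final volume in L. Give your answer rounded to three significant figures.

From PV = nRT: V₁ = nRT₁/P₁ = 0.4657 L.
Isochoric, so P/T is constant: V₂ = V₁; T₂ = T₁·(P₂/P₁) = 246.0 K.
Isothermal, so P V is constant: T₃ = T₂; V₃ = V₂·(P₂/P₃) = 0.2004 L.

V₃ ≈ 0.200 L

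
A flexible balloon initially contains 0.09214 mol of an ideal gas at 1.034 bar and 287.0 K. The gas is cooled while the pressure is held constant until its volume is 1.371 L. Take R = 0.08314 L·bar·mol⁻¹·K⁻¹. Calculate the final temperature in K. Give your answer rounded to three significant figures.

T₂ ≈ 185 K

From PV = nRT: V₁ = nRT₁/P₁ = 2.126 L.
Isobaric, so V/T is constant: P₂ = P₁; T₂ = T₁·(V₂/V₁) = 185.1 K.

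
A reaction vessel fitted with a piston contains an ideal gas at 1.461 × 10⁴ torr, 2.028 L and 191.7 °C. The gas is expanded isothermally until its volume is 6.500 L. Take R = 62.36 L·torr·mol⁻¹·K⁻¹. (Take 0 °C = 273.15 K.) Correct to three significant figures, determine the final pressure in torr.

Convert: T₁ = 464.8 K.
T constant ⇒ Boyle's law P V = const: T₂ = T₁; P₂ = P₁·(V₁/V₂) = 4558 torr.

P₂ ≈ 4.56e+03 torr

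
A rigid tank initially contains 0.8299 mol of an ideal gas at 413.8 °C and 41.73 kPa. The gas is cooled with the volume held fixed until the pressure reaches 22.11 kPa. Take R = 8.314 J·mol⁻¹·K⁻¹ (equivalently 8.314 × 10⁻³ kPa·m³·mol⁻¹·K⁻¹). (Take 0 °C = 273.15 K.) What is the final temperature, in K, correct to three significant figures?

Convert: T₁ = 687.0 K.
From PV = nRT: V₁ = nRT₁/P₁ = 0.1136 m³.
Isochoric, so P/T is constant: V₂ = V₁; T₂ = T₁·(P₂/P₁) = 364.0 K.

T₂ ≈ 364 K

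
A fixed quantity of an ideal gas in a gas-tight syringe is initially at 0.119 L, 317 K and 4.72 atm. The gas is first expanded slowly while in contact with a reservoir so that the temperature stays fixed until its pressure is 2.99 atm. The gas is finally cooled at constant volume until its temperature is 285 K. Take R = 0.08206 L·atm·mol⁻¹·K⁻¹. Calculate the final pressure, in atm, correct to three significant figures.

T constant ⇒ Boyle's law P V = const: T₂ = T₁; V₂ = V₁·(P₁/P₂) = 0.1879 L.
Isochoric, so P/T is constant: V₃ = V₂; P₃ = P₂·(T₃/T₂) = 2.688 atm.

P₃ ≈ 2.69 atm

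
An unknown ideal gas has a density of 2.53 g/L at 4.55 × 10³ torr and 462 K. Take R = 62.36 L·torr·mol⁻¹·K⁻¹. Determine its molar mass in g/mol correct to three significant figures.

M ≈ 16.0 g/mol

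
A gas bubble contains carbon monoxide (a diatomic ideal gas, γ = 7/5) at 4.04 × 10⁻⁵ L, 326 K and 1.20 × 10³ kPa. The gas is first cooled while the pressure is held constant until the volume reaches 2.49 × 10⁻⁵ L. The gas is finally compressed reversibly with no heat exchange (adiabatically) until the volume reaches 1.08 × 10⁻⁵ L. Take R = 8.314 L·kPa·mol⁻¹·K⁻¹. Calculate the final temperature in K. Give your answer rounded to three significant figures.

P constant ⇒ V ∝ T: P₂ = P₁; T₂ = T₁·(V₂/V₁) = 200.9 K.
Adiabatic (γ = 7/5), T V^(γ−1) and P V^γ constant: T₃ = T₂·(V₂/V₃)^(γ−1) = 280.6 K; P₃ = P₂·(V₂/V₃)^γ = 3864 kPa.

T₃ ≈ 281 K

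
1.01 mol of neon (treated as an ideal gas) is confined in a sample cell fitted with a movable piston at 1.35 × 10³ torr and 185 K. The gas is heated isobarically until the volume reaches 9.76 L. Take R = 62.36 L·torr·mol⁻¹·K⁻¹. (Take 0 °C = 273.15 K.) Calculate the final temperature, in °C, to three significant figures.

From PV = nRT: V₁ = nRT₁/P₁ = 8.631 L.
P constant ⇒ V ∝ T: P₂ = P₁; T₂ = T₁·(V₂/V₁) = 209.2 K.

T₂ ≈ -64.0 °C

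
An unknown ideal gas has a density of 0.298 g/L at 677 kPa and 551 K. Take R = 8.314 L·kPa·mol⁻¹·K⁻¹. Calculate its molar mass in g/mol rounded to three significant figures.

ρ = PM/(RT) ⇒ M = ρRT/P = (0.298 × 8.314 × 551.0) / 677

M ≈ 2.02 g/mol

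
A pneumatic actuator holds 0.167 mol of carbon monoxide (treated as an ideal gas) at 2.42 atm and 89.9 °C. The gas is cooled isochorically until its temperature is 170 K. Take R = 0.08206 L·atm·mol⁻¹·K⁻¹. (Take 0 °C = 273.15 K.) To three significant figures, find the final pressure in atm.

Convert: T₁ = 363.0 K.
From PV = nRT: V₁ = nRT₁/P₁ = 2.056 L.
V constant ⇒ P ∝ T: V₂ = V₁; P₂ = P₁·(T₂/T₁) = 1.133 atm.

P₂ ≈ 1.13 atm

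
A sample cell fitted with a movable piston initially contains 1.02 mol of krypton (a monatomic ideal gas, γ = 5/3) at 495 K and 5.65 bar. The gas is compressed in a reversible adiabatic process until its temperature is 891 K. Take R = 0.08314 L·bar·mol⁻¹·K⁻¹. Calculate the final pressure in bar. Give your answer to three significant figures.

From PV = nRT: V₁ = nRT₁/P₁ = 7.430 L.
Reversible adiabatic, γ = 5/3: P₂ = P₁·(T₂/T₁)^(γ/(γ−1)) = 24.56 bar; V₂ = V₁·(T₁/T₂)^(1/(γ−1)) = 3.077 L.

P₂ ≈ 24.6 bar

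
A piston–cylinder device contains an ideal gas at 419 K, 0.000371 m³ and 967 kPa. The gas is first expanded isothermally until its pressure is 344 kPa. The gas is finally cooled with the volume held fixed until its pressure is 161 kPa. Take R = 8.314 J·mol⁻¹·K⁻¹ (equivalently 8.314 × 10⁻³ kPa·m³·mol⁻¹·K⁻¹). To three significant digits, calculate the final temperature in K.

T₃ ≈ 196 K

T constant ⇒ Boyle's law P V = const: T₂ = T₁; V₂ = V₁·(P₁/P₂) = 0.001043 m³.
V constant ⇒ P ∝ T: V₃ = V₂; T₃ = T₂·(P₃/P₂) = 196.1 K.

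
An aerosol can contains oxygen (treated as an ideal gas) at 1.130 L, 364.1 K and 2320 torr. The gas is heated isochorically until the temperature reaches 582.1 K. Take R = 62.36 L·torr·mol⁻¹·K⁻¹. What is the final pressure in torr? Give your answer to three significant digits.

P₂ ≈ 3.71e+03 torr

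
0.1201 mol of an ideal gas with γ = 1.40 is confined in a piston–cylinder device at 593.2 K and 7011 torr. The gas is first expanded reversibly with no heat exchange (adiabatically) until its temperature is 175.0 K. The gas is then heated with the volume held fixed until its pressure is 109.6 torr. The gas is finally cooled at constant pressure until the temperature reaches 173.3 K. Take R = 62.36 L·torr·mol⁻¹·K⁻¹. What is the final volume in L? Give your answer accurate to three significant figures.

V₄ ≈ 11.8 L

From PV = nRT: V₁ = nRT₁/P₁ = 0.6337 L.
Reversible adiabatic, γ = 1.40: P₂ = P₁·(T₂/T₁)^(γ/(γ−1)) = 97.77 torr; V₂ = V₁·(T₁/T₂)^(1/(γ−1)) = 13.41 L.
Isochoric, so P/T is constant: V₃ = V₂; T₃ = T₂·(P₃/P₂) = 196.2 K.
Isobaric, so V/T is constant: P₄ = P₃; V₄ = V₃·(T₄/T₃) = 11.84 L.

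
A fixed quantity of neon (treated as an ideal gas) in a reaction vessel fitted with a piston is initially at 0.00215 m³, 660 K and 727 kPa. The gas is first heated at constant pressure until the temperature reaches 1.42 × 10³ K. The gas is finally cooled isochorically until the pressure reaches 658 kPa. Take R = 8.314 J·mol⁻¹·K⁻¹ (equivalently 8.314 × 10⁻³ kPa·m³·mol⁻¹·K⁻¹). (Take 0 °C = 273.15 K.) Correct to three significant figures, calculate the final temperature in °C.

T₃ ≈ 1.01e+03 °C

Isobaric, so V/T is constant: P₂ = P₁; V₂ = V₁·(T₂/T₁) = 0.004626 m³.
V constant ⇒ P ∝ T: V₃ = V₂; T₃ = T₂·(P₃/P₂) = 1285 K.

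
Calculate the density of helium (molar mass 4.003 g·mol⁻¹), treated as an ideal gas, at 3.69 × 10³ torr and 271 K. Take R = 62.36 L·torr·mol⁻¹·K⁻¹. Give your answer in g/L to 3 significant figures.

ρ = PM/(RT) = (3.69e+03 × 4.003) / (62.36 × 271.0)

ρ ≈ 0.874 g/L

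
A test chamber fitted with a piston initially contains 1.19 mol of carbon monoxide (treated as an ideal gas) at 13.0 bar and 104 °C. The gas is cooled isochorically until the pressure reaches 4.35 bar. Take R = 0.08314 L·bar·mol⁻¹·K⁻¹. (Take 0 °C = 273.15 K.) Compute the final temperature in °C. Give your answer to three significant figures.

T₂ ≈ -147 °C

Convert: T₁ = 377.1 K.
From PV = nRT: V₁ = nRT₁/P₁ = 2.870 L.
V constant ⇒ P ∝ T: V₂ = V₁; T₂ = T₁·(P₂/P₁) = 126.2 K.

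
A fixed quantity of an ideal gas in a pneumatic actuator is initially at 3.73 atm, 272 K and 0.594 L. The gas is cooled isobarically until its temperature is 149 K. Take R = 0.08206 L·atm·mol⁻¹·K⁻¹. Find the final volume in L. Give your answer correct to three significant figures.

V₂ ≈ 0.325 L

P constant ⇒ V ∝ T: P₂ = P₁; V₂ = V₁·(T₂/T₁) = 0.3254 L.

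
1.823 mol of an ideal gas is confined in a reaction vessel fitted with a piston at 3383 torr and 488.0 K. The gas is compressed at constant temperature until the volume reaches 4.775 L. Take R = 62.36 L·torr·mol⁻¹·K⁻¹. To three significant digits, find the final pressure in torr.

From PV = nRT: V₁ = nRT₁/P₁ = 16.40 L.
Isothermal, so P V is constant: T₂ = T₁; P₂ = P₁·(V₁/V₂) = 1.162e+04 torr.

P₂ ≈ 1.16e+04 torr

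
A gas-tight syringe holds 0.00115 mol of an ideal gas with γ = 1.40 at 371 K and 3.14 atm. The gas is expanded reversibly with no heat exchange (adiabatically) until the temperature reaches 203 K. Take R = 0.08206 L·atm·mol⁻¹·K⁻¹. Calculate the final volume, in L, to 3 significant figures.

From PV = nRT: V₁ = nRT₁/P₁ = 0.01115 L.
Adiabatic (γ = 1.40), T V^(γ−1) and P V^γ constant: P₂ = P₁·(T₂/T₁)^(γ/(γ−1)) = 0.3805 atm; V₂ = V₁·(T₁/T₂)^(1/(γ−1)) = 0.05035 L.

V₂ ≈ 0.0503 L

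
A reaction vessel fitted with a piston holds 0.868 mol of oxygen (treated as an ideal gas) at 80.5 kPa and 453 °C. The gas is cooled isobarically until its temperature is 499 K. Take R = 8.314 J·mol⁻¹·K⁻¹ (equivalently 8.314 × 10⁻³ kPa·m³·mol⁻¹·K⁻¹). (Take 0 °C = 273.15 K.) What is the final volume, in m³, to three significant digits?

V₂ ≈ 0.0447 m³

Convert: T₁ = 726.1 K.
From PV = nRT: V₁ = nRT₁/P₁ = 0.06510 m³.
P constant ⇒ V ∝ T: P₂ = P₁; V₂ = V₁·(T₂/T₁) = 0.04473 m³.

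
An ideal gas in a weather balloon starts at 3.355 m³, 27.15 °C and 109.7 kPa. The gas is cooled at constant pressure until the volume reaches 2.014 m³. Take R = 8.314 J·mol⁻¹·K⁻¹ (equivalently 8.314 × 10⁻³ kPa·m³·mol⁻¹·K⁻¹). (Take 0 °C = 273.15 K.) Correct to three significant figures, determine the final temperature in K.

T₂ ≈ 180 K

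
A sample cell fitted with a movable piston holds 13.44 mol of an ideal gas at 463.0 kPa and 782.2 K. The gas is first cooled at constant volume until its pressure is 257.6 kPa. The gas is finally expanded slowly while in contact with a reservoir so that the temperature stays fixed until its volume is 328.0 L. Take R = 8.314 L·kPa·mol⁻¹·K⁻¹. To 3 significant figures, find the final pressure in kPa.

P₃ ≈ 148 kPa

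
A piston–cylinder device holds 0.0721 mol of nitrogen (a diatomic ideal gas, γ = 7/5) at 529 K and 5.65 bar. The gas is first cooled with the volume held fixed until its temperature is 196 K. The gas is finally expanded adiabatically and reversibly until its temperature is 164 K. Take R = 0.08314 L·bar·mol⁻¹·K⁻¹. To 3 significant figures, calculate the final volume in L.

From PV = nRT: V₁ = nRT₁/P₁ = 0.5612 L.
V constant ⇒ P ∝ T: V₂ = V₁; P₂ = P₁·(T₂/T₁) = 2.093 bar.
Reversible adiabatic, γ = 7/5: P₃ = P₂·(T₃/T₂)^(γ/(γ−1)) = 1.122 bar; V₃ = V₂·(T₂/T₃)^(1/(γ−1)) = 0.8764 L.

V₃ ≈ 0.876 L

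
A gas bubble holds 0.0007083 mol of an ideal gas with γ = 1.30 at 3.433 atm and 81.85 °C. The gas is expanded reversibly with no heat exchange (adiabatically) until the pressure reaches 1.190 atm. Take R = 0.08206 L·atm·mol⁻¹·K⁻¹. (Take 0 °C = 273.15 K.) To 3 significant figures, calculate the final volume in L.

V₂ ≈ 0.0136 L

Convert: T₁ = 355.0 K.
From PV = nRT: V₁ = nRT₁/P₁ = 0.006010 L.
Adiabatic (γ = 1.30), T V^(γ−1) and P V^γ constant: T₂ = T₁·(P₂/P₁)^((γ−1)/γ) = 278.0 K; V₂ = V₁·(P₁/P₂)^(1/γ) = 0.01358 L.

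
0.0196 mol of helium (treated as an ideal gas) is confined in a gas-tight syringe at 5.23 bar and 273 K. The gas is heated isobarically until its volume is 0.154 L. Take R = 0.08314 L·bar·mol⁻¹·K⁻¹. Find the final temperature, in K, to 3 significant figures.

T₂ ≈ 494 K

From PV = nRT: V₁ = nRT₁/P₁ = 0.08506 L.
P constant ⇒ V ∝ T: P₂ = P₁; T₂ = T₁·(V₂/V₁) = 494.3 K.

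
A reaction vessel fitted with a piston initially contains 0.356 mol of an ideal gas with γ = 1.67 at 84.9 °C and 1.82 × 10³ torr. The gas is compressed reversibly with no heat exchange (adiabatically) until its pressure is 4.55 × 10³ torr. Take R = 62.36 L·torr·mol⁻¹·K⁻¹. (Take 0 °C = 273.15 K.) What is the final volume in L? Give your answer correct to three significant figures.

Convert: T₁ = 358.0 K.
From PV = nRT: V₁ = nRT₁/P₁ = 4.367 L.
Reversible adiabatic, γ = 1.67: T₂ = T₁·(P₂/P₁)^((γ−1)/γ) = 517.1 K; V₂ = V₁·(P₁/P₂)^(1/γ) = 2.523 L.

V₂ ≈ 2.52 L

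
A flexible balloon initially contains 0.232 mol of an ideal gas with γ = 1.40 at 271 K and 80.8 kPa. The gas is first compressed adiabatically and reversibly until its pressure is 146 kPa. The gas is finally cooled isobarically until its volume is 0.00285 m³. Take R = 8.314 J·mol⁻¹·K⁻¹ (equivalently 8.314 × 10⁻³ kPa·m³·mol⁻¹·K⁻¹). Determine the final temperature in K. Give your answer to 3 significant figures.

T₃ ≈ 216 K

From PV = nRT: V₁ = nRT₁/P₁ = 0.006469 m³.
Adiabatic (γ = 1.40), T V^(γ−1) and P V^γ constant: T₂ = T₁·(P₂/P₁)^((γ−1)/γ) = 320.9 K; V₂ = V₁·(P₁/P₂)^(1/γ) = 0.004240 m³.
P constant ⇒ V ∝ T: P₃ = P₂; T₃ = T₂·(V₃/V₂) = 215.7 K.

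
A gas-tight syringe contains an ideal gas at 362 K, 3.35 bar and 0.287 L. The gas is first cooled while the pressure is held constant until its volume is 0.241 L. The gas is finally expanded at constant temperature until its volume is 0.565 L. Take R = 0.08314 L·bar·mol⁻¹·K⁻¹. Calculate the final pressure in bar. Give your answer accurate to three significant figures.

P constant ⇒ V ∝ T: P₂ = P₁; T₂ = T₁·(V₂/V₁) = 304.0 K.
T constant ⇒ Boyle's law P V = const: T₃ = T₂; P₃ = P₂·(V₂/V₃) = 1.429 bar.

P₃ ≈ 1.43 bar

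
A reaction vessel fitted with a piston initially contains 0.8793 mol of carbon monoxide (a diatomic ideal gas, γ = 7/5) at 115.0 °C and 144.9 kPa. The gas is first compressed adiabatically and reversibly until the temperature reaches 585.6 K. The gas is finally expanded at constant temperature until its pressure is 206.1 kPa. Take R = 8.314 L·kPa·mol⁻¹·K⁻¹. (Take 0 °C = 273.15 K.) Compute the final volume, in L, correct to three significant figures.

V₃ ≈ 20.8 L

Convert: T₁ = 388.1 K.
From PV = nRT: V₁ = nRT₁/P₁ = 19.58 L.
Adiabatic (γ = 7/5), T V^(γ−1) and P V^γ constant: P₂ = P₁·(T₂/T₁)^(γ/(γ−1)) = 611.2 kPa; V₂ = V₁·(T₁/T₂)^(1/(γ−1)) = 7.004 L.
Isothermal, so P V is constant: T₃ = T₂; V₃ = V₂·(P₂/P₃) = 20.77 L.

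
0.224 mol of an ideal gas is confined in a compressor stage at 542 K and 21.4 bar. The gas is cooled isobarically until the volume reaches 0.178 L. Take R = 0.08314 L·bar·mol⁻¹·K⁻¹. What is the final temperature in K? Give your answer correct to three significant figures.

From PV = nRT: V₁ = nRT₁/P₁ = 0.4717 L.
P constant ⇒ V ∝ T: P₂ = P₁; T₂ = T₁·(V₂/V₁) = 204.5 K.

T₂ ≈ 205 K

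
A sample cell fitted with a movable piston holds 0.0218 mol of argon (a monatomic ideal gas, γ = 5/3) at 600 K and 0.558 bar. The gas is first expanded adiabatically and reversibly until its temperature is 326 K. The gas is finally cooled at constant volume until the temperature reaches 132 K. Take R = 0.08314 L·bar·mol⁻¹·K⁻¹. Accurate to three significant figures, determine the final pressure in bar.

From PV = nRT: V₁ = nRT₁/P₁ = 1.949 L.
Adiabatic (γ = 5/3), T V^(γ−1) and P V^γ constant: P₂ = P₁·(T₂/T₁)^(γ/(γ−1)) = 0.1214 bar; V₂ = V₁·(T₁/T₂)^(1/(γ−1)) = 4.866 L.
V constant ⇒ P ∝ T: V₃ = V₂; P₃ = P₂·(T₃/T₂) = 0.04917 bar.

P₃ ≈ 0.0492 bar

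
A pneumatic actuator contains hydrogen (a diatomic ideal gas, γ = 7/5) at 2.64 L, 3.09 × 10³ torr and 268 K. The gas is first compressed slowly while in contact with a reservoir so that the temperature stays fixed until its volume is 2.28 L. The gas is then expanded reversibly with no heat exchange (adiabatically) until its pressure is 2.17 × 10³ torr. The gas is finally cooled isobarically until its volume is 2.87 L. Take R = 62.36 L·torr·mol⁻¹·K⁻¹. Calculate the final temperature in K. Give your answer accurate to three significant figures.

Isothermal, so P V is constant: T₂ = T₁; P₂ = P₁·(V₁/V₂) = 3578 torr.
Adiabatic (γ = 7/5), T V^(γ−1) and P V^γ constant: T₃ = T₂·(P₃/P₂)^((γ−1)/γ) = 232.3 K; V₃ = V₂·(P₂/P₃)^(1/γ) = 3.259 L.
Isobaric, so V/T is constant: P₄ = P₃; T₄ = T₃·(V₄/V₃) = 204.6 K.

T₄ ≈ 205 K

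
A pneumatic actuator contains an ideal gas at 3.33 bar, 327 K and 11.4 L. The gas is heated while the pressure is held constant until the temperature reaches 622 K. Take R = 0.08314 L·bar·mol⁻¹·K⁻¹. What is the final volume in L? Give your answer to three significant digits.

P constant ⇒ V ∝ T: P₂ = P₁; V₂ = V₁·(T₂/T₁) = 21.68 L.

V₂ ≈ 21.7 L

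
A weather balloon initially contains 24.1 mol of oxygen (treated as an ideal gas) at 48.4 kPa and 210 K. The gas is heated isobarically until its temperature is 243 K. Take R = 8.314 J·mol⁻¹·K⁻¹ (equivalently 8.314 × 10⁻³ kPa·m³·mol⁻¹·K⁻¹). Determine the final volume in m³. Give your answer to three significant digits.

From PV = nRT: V₁ = nRT₁/P₁ = 0.8694 m³.
Isobaric, so V/T is constant: P₂ = P₁; V₂ = V₁·(T₂/T₁) = 1.006 m³.

V₂ ≈ 1.01 m³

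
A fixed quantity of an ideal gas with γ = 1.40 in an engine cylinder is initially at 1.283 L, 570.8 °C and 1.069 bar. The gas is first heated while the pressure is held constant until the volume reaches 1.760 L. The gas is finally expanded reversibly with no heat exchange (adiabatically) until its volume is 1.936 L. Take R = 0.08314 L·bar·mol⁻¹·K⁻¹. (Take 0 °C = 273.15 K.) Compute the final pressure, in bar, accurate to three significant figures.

P₃ ≈ 0.935 bar

Convert: T₁ = 843.9 K.
P constant ⇒ V ∝ T: P₂ = P₁; T₂ = T₁·(V₂/V₁) = 1158 K.
Reversible adiabatic, γ = 1.40: T₃ = T₂·(V₂/V₃)^(γ−1) = 1114 K; P₃ = P₂·(V₂/V₃)^γ = 0.9355 bar.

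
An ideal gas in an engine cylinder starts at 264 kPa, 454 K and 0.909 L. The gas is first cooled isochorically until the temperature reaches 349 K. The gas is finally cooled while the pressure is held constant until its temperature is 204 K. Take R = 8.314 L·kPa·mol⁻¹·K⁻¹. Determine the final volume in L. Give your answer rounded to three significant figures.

V₃ ≈ 0.531 L

V constant ⇒ P ∝ T: V₂ = V₁; P₂ = P₁·(T₂/T₁) = 202.9 kPa.
P constant ⇒ V ∝ T: P₃ = P₂; V₃ = V₂·(T₃/T₂) = 0.5313 L.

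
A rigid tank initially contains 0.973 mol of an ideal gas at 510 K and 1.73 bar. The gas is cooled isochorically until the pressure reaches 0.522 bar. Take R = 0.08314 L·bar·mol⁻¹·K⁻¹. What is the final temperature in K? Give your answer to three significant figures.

T₂ ≈ 154 K

From PV = nRT: V₁ = nRT₁/P₁ = 23.85 L.
V constant ⇒ P ∝ T: V₂ = V₁; T₂ = T₁·(P₂/P₁) = 153.9 K.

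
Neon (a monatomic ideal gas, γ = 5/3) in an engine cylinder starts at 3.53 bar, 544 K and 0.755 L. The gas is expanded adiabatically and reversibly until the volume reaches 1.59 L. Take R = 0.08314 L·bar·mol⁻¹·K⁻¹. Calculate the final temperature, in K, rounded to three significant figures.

T₂ ≈ 331 K

Adiabatic (γ = 5/3), T V^(γ−1) and P V^γ constant: T₂ = T₁·(V₁/V₂)^(γ−1) = 331.1 K; P₂ = P₁·(V₁/V₂)^γ = 1.020 bar.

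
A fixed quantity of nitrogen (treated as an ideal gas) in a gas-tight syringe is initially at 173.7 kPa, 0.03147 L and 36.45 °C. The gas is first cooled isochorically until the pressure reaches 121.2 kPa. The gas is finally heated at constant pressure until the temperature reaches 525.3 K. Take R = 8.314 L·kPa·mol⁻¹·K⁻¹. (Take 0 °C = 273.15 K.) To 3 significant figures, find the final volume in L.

Convert: T₁ = 309.6 K.
Isochoric, so P/T is constant: V₂ = V₁; T₂ = T₁·(P₂/P₁) = 216.0 K.
P constant ⇒ V ∝ T: P₃ = P₂; V₃ = V₂·(T₃/T₂) = 0.07652 L.

V₃ ≈ 0.0765 L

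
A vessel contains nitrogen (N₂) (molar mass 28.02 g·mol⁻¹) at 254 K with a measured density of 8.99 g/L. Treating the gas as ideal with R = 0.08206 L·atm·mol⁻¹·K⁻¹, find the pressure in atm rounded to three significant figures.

P ≈ 6.69 atm

ρ = PM/(RT) ⇒ P = ρRT/M = (8.99 × 0.08206 × 254.0) / 28.02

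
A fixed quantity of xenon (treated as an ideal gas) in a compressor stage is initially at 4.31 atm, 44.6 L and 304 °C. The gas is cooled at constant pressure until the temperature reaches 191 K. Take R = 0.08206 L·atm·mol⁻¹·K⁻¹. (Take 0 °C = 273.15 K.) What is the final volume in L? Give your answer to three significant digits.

V₂ ≈ 14.8 L

Convert: T₁ = 577.1 K.
Isobaric, so V/T is constant: P₂ = P₁; V₂ = V₁·(T₂/T₁) = 14.76 L.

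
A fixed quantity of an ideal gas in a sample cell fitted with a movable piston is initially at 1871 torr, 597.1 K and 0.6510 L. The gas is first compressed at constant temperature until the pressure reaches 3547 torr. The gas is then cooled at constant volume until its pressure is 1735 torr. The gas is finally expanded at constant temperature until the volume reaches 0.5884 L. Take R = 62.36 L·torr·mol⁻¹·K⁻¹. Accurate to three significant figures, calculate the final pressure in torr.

T constant ⇒ Boyle's law P V = const: T₂ = T₁; V₂ = V₁·(P₁/P₂) = 0.3434 L.
V constant ⇒ P ∝ T: V₃ = V₂; T₃ = T₂·(P₃/P₂) = 292.1 K.
Isothermal, so P V is constant: T₄ = T₃; P₄ = P₃·(V₃/V₄) = 1013 torr.

P₄ ≈ 1.01e+03 torr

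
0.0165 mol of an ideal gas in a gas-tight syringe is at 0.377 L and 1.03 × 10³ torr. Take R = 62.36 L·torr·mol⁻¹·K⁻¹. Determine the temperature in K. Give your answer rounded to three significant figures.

T ≈ 377 K

PV = nRT ⇒ T = PV/(nR) = (1.03e+03 × 0.377) / (0.0165 × 62.36)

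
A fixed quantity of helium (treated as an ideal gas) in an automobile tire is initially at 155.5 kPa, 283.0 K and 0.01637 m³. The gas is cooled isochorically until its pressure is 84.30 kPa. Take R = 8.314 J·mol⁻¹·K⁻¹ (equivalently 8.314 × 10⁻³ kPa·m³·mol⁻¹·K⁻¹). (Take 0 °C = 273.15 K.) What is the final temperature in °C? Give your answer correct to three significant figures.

V constant ⇒ P ∝ T: V₂ = V₁; T₂ = T₁·(P₂/P₁) = 153.4 K.

T₂ ≈ -120 °C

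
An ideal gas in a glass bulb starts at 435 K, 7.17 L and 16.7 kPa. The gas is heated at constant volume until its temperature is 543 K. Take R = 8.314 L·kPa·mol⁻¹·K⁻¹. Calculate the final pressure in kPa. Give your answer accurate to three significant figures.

P₂ ≈ 20.8 kPa

Isochoric, so P/T is constant: V₂ = V₁; P₂ = P₁·(T₂/T₁) = 20.85 kPa.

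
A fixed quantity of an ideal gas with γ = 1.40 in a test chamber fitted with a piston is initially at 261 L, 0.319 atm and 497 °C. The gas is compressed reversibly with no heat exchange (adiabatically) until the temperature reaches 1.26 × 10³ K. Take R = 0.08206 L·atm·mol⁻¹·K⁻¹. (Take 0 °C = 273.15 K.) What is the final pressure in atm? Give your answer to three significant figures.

Convert: T₁ = 770.1 K.
Adiabatic (γ = 1.40), T V^(γ−1) and P V^γ constant: P₂ = P₁·(T₂/T₁)^(γ/(γ−1)) = 1.787 atm; V₂ = V₁·(T₁/T₂)^(1/(γ−1)) = 76.23 L.

P₂ ≈ 1.79 atm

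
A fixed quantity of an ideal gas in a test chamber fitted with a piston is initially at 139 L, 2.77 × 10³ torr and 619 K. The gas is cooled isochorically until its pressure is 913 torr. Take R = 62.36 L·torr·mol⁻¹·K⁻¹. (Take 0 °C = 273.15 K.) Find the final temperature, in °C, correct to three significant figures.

T₂ ≈ -69.1 °C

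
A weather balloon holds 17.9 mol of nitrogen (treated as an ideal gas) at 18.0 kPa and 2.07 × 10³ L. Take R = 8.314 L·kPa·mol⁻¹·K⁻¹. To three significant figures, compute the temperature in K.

PV = nRT ⇒ T = PV/(nR) = (18.0 × 2.07e+03) / (17.9 × 8.314)

T ≈ 250 K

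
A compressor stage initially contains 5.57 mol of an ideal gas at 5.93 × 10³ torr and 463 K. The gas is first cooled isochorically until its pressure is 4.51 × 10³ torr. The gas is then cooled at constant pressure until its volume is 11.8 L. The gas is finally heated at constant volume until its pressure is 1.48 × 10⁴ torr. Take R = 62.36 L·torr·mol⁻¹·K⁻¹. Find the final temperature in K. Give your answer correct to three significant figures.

From PV = nRT: V₁ = nRT₁/P₁ = 27.12 L.
V constant ⇒ P ∝ T: V₂ = V₁; T₂ = T₁·(P₂/P₁) = 352.1 K.
Isobaric, so V/T is constant: P₃ = P₂; T₃ = T₂·(V₃/V₂) = 153.2 K.
Isochoric, so P/T is constant: V₄ = V₃; T₄ = T₃·(P₄/P₃) = 502.8 K.

T₄ ≈ 503 K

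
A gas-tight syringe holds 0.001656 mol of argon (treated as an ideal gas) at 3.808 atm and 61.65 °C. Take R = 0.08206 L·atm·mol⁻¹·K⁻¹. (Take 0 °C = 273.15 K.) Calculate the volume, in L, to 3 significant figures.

Convert: T = 334.80 K.
PV = nRT ⇒ V = nRT/P = (0.001656 × 0.08206 × 334.80) / 3.808

V ≈ 0.0119 L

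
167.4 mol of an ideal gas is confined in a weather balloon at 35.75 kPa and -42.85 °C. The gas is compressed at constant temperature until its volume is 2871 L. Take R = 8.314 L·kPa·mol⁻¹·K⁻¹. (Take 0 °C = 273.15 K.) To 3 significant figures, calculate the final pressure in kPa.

P₂ ≈ 112 kPa

Convert: T₁ = 230.3 K.
From PV = nRT: V₁ = nRT₁/P₁ = 8966 L.
T constant ⇒ Boyle's law P V = const: T₂ = T₁; P₂ = P₁·(V₁/V₂) = 111.6 kPa.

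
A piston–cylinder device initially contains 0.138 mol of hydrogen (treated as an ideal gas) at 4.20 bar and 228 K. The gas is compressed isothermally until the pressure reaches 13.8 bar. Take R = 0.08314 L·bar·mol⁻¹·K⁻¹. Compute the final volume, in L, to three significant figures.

V₂ ≈ 0.190 L

From PV = nRT: V₁ = nRT₁/P₁ = 0.6228 L.
T constant ⇒ Boyle's law P V = const: T₂ = T₁; V₂ = V₁·(P₁/P₂) = 0.1896 L.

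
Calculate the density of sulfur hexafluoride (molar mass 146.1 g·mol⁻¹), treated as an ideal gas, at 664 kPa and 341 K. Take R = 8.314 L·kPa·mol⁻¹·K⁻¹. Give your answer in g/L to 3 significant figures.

ρ ≈ 34.2 g/L

ρ = PM/(RT) = (664 × 146.1) / (8.314 × 341.0)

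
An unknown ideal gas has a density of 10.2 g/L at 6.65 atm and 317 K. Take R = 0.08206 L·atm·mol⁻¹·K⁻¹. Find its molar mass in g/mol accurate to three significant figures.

ρ = PM/(RT) ⇒ M = ρRT/P = (10.2 × 0.08206 × 317.0) / 6.65

M ≈ 39.9 g/mol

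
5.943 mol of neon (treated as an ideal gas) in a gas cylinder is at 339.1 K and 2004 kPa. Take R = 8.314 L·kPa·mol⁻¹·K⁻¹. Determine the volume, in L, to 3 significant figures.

PV = nRT ⇒ V = nRT/P = (5.943 × 8.314 × 339.1) / 2004

V ≈ 8.36 L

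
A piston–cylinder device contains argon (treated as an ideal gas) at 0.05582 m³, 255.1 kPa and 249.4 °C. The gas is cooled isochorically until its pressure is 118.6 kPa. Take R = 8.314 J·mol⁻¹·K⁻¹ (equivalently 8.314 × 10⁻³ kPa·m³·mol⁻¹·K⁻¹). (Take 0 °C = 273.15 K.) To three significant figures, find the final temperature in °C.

Convert: T₁ = 522.5 K.
V constant ⇒ P ∝ T: V₂ = V₁; T₂ = T₁·(P₂/P₁) = 242.9 K.

T₂ ≈ -30.2 °C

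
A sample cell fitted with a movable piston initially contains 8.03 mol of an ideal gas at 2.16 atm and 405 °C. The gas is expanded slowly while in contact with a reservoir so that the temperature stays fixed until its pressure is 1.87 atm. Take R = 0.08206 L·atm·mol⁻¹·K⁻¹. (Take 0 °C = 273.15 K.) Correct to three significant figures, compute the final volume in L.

Convert: T₁ = 678.1 K.
From PV = nRT: V₁ = nRT₁/P₁ = 206.9 L.
T constant ⇒ Boyle's law P V = const: T₂ = T₁; V₂ = V₁·(P₁/P₂) = 239.0 L.

V₂ ≈ 239 L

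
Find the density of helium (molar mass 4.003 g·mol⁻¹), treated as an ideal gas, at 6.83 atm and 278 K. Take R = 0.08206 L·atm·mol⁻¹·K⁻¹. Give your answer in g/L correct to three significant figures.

ρ ≈ 1.20 g/L

ρ = PM/(RT) = (6.83 × 4.003) / (0.08206 × 278.0)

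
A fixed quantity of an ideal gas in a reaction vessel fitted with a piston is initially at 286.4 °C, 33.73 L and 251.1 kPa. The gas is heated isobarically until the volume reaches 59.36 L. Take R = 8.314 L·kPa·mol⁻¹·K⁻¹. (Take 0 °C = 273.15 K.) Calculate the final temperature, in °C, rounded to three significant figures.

Convert: T₁ = 559.5 K.
P constant ⇒ V ∝ T: P₂ = P₁; T₂ = T₁·(V₂/V₁) = 984.7 K.

T₂ ≈ 712 °C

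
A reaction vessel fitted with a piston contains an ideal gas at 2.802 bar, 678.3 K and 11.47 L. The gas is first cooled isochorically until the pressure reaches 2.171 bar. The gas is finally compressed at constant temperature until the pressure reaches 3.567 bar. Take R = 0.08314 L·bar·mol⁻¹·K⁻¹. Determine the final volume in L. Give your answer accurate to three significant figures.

V₃ ≈ 6.98 L

Isochoric, so P/T is constant: V₂ = V₁; T₂ = T₁·(P₂/P₁) = 525.5 K.
Isothermal, so P V is constant: T₃ = T₂; V₃ = V₂·(P₂/P₃) = 6.981 L.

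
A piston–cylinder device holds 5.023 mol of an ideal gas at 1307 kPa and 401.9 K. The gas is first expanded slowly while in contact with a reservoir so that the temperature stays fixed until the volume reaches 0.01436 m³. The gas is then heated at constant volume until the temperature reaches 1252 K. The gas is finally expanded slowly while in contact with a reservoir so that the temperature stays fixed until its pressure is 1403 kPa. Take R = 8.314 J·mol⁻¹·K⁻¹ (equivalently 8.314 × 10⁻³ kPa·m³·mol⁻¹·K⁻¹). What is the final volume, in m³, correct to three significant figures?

From PV = nRT: V₁ = nRT₁/P₁ = 0.01284 m³.
Isothermal, so P V is constant: T₂ = T₁; P₂ = P₁·(V₁/V₂) = 1169 kPa.
V constant ⇒ P ∝ T: V₃ = V₂; P₃ = P₂·(T₃/T₂) = 3641 kPa.
Isothermal, so P V is constant: T₄ = T₃; V₄ = V₃·(P₃/P₄) = 0.03727 m³.

V₄ ≈ 0.0373 m³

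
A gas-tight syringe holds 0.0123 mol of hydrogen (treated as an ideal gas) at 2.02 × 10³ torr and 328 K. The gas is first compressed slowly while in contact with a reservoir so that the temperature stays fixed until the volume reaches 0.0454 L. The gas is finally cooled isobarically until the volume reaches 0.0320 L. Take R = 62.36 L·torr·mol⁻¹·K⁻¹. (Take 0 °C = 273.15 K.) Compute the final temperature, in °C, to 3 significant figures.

T₃ ≈ -42.0 °C

From PV = nRT: V₁ = nRT₁/P₁ = 0.1245 L.
Isothermal, so P V is constant: T₂ = T₁; P₂ = P₁·(V₁/V₂) = 5542 torr.
P constant ⇒ V ∝ T: P₃ = P₂; T₃ = T₂·(V₃/V₂) = 231.2 K.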